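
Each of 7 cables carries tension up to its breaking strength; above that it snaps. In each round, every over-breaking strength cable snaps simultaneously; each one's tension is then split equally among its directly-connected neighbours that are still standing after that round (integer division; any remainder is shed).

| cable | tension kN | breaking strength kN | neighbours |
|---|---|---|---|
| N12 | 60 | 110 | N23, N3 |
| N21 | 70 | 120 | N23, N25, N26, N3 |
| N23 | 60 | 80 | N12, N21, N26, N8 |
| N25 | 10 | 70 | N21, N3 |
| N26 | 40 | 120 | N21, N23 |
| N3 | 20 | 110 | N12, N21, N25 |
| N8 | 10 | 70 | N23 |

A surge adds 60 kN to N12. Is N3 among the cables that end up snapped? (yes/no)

Round 1 — N12 at 120 > 110. N12 snaps.
  N12 sheds 120 kN to N23, N3: 60 each.
    N23: 60+60 = 120 > 80
    N3: 20+60 = 80 ≤ 110
Round 2 — N23 snaps.
  N23 sheds 120 kN to N21, N26, N8: 40 each.
    N21: 70+40 = 110 ≤ 120
    N26: 40+40 = 80 ≤ 120
    N8: 10+40 = 50 ≤ 70
No further breaks.

no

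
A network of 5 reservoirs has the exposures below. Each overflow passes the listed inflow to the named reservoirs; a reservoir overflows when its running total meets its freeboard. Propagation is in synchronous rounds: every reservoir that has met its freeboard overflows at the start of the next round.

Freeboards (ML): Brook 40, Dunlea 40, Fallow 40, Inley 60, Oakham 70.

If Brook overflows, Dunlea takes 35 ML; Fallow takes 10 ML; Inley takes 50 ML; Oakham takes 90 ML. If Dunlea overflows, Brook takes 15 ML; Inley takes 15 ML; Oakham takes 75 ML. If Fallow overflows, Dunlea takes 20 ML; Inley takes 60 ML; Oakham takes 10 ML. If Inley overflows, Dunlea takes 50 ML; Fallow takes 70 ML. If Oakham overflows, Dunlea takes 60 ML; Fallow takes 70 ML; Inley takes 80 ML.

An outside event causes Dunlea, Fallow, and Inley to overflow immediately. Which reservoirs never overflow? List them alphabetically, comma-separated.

Round 1 — Dunlea, Fallow, Inley overflow (initial).
  Brook: +15 → 15 < 40
  Oakham: +75+10 → 85 ≥ 70
Round 2 — Oakham overflows.
No further overflows.

Brook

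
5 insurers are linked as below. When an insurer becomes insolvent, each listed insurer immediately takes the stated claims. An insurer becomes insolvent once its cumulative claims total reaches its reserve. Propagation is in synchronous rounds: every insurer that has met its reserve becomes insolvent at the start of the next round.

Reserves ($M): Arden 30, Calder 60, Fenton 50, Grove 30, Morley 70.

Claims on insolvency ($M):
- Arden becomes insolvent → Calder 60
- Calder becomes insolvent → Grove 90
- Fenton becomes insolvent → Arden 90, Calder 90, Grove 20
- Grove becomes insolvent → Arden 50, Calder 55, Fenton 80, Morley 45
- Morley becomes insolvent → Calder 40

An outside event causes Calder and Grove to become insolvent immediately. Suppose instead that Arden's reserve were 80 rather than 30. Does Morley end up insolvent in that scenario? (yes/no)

With Arden's reserve at 80:
Round 1 — Calder, Grove become insolvent (initial).
  Arden: +50 → 50 < 80
  Fenton: +80 → 80 ≥ 50
  Morley: +45 → 45 < 70
Round 2 — Fenton becomes insolvent.
  Arden: +90 → 140 ≥ 80
Round 3 — Arden becomes insolvent.
No further insolvencies.

no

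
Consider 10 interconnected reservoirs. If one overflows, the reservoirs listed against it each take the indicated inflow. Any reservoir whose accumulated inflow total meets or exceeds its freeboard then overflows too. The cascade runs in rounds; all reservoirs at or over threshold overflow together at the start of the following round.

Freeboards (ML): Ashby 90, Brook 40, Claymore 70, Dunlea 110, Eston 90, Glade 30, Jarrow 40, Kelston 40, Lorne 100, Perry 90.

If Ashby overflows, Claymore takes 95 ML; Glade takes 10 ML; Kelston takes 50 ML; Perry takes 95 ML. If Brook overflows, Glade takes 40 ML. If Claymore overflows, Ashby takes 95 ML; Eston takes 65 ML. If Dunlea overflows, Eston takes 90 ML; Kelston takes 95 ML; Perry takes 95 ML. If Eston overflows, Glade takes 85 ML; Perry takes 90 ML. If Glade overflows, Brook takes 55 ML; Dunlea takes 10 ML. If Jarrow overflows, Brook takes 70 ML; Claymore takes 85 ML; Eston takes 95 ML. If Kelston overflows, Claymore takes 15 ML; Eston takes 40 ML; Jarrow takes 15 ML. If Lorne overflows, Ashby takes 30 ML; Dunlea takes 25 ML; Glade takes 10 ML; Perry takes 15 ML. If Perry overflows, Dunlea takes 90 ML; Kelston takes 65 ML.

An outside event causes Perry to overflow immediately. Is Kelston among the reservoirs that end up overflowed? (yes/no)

Round 1 — Perry overflows (initial).
  Dunlea: +90 → 90 < 110
  Kelston: +65 → 65 ≥ 40
Round 2 — Kelston overflows.
  Claymore: +15 → 15 < 70
  Eston: +40 → 40 < 90
  Jarrow: +15 → 15 < 40
No further overflows.

yes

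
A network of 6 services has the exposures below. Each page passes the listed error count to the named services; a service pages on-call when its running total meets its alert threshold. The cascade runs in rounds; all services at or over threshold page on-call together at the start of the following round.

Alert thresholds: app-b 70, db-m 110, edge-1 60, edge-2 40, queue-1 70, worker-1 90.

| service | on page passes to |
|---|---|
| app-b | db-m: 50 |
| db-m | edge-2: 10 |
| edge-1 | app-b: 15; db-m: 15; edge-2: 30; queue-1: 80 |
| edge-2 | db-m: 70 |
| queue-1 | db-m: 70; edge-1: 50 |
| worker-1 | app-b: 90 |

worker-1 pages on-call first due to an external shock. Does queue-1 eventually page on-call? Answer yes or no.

no

Round 1 — worker-1 pages on-call (initial).
  app-b: +90 → 90 ≥ 70
Round 2 — app-b pages on-call.
  db-m: +50 → 50 < 110
No further pages.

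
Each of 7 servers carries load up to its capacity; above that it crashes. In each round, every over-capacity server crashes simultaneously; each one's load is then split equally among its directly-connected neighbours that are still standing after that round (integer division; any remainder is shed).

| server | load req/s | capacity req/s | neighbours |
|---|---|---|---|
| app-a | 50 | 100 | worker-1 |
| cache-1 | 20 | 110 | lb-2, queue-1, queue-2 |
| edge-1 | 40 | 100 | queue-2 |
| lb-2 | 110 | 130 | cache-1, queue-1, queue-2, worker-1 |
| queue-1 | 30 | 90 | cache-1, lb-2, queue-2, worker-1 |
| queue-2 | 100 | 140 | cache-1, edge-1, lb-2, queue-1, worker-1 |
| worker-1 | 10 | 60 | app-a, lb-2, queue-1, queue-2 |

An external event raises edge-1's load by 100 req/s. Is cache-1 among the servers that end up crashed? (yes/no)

yes

Round 1 — edge-1 at 140 > 100. edge-1 crashes.
  edge-1 sheds 140 req/s to queue-2: 140 each.
    queue-2: 100+140 = 240 > 140
Round 2 — queue-2 crashes.
  queue-2 sheds 240 req/s to cache-1, lb-2, queue-1, worker-1: 60 each.
    cache-1: 20+60 = 80 ≤ 110
    lb-2: 110+60 = 170 > 130
    queue-1: 30+60 = 90 ≤ 90
    worker-1: 10+60 = 70 > 60
Round 3 — lb-2, worker-1 crash.
  lb-2 sheds 170 req/s to cache-1, queue-1: 85 each.
    cache-1: 80+85 = 165 > 110
    queue-1: 90+85 = 175 > 90
  worker-1 sheds 70 req/s to app-a, queue-1: 35 each.
    app-a: 50+35 = 85 ≤ 100
    queue-1: 175+35 = 210 > 90
Round 4 — cache-1, queue-1 crash.
  cache-1 sheds 165 req/s: no online neighbours, lost.
  queue-1 sheds 210 req/s: no online neighbours, lost.
No further crashes.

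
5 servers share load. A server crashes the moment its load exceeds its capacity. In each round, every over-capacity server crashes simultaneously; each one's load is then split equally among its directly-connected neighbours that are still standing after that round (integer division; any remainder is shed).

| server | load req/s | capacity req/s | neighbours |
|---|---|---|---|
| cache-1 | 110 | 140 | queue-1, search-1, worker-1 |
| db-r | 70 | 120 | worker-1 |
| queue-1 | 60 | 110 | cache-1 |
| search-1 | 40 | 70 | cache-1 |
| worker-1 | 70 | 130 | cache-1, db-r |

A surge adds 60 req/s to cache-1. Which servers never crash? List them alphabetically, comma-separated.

db-r, worker-1

Round 1 — cache-1 at 170 > 140. cache-1 crashes.
  cache-1 sheds 170 req/s to queue-1, search-1, worker-1: 56 each (2 lost).
    queue-1: 60+56 = 116 > 110
    search-1: 40+56 = 96 > 70
    worker-1: 70+56 = 126 ≤ 130
Round 2 — queue-1, search-1 crash.
  queue-1 sheds 116 req/s: no online neighbours, lost.
  search-1 sheds 96 req/s: no online neighbours, lost.
No further crashes.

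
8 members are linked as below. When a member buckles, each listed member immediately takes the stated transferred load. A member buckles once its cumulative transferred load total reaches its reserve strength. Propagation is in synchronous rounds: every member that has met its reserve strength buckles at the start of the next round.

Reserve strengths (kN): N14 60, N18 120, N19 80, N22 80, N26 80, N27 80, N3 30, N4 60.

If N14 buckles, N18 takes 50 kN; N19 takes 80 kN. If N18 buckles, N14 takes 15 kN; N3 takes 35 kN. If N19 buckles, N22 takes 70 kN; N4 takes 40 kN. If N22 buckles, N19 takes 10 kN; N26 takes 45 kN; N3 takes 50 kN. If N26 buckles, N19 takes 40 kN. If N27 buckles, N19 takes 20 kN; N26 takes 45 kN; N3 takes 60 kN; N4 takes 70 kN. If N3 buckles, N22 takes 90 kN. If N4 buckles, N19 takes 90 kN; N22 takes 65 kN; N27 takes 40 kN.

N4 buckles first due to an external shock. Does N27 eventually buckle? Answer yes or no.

Round 1 — N4 buckles (initial).
  N19: +90 → 90 ≥ 80
  N22: +65 → 65 < 80
  N27: +40 → 40 < 80
Round 2 — N19 buckles.
  N22: +70 → 135 ≥ 80
Round 3 — N22 buckles.
  N26: +45 → 45 < 80
  N3: +50 → 50 ≥ 30
Round 4 — N3 buckles.
No further bucklings.

no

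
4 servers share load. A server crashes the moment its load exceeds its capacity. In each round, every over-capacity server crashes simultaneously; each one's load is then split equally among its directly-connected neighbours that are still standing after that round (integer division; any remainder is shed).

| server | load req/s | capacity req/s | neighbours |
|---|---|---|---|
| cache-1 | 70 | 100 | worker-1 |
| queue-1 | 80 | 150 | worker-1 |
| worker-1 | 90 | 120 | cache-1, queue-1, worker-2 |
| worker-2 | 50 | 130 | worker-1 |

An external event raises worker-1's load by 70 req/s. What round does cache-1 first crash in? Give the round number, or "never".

2

Round 1 — worker-1 at 160 > 120. worker-1 crashes.
  worker-1 sheds 160 req/s to cache-1, queue-1, worker-2: 53 each (1 lost).
    cache-1: 70+53 = 123 > 100
    queue-1: 80+53 = 133 ≤ 150
    worker-2: 50+53 = 103 ≤ 130
Round 2 — cache-1 crashes.
  cache-1 sheds 123 req/s: no online neighbours, lost.
No further crashes.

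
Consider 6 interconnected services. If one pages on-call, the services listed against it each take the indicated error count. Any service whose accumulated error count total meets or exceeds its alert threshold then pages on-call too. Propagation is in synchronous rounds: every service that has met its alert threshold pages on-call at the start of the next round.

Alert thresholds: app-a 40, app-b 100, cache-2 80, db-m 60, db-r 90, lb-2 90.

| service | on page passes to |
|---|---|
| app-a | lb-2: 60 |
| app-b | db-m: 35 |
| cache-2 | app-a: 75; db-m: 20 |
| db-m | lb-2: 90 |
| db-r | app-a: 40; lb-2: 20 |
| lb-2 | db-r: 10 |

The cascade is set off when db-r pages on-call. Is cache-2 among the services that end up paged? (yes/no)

Round 1 — db-r pages on-call (initial).
  app-a: +40 → 40 ≥ 40
  lb-2: +20 → 20 < 90
Round 2 — app-a pages on-call.
  lb-2: +60 → 80 < 90
No further pages.

no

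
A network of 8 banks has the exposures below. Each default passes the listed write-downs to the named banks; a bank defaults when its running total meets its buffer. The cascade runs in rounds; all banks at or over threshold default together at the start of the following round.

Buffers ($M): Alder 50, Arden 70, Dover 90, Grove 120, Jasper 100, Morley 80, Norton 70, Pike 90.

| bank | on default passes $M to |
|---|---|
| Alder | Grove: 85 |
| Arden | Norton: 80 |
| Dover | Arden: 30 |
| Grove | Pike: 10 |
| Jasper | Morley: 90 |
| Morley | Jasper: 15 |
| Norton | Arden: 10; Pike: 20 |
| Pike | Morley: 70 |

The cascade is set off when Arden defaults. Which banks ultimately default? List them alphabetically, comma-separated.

Round 1 — Arden defaults (initial).
  Norton: +80 → 80 ≥ 70
Round 2 — Norton defaults.
  Pike: +20 → 20 < 90
No further defaults.

Arden, Norton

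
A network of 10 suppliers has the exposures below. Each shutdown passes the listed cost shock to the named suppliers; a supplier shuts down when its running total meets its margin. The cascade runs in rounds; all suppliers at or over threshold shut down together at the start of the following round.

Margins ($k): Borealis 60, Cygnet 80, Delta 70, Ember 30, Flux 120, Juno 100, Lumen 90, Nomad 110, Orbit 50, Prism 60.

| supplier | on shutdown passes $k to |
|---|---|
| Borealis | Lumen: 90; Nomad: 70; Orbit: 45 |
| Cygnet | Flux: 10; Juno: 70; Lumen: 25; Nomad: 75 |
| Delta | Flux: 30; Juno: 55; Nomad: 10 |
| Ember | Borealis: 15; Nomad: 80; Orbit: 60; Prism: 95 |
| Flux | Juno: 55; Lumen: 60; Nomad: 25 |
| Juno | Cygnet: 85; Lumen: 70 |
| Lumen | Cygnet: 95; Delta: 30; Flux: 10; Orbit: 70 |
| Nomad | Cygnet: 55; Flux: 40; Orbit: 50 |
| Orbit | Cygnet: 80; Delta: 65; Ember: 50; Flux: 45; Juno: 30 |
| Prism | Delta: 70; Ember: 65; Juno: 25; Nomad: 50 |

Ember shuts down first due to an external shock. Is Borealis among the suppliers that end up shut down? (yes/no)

Round 1 — Ember shuts down (initial).
  Borealis: +15 → 15 < 60
  Nomad: +80 → 80 < 110
  Orbit: +60 → 60 ≥ 50
  Prism: +95 → 95 ≥ 60
Round 2 — Orbit, Prism shut down.
  Cygnet: +80 → 80 ≥ 80
  Delta: +65+70 → 135 ≥ 70
  Flux: +45 → 45 < 120
  Juno: +30+25 → 55 < 100
  Nomad: +50 → 130 ≥ 110
Round 3 — Cygnet, Delta, Nomad shut down.
  Flux: +10+30+40 → 125 ≥ 120
  Juno: +70+55 → 180 ≥ 100
  Lumen: +25 → 25 < 90
Round 4 — Flux, Juno shut down.
  Lumen: +60+70 → 155 ≥ 90
Round 5 — Lumen shuts down.
No further shutdowns.

no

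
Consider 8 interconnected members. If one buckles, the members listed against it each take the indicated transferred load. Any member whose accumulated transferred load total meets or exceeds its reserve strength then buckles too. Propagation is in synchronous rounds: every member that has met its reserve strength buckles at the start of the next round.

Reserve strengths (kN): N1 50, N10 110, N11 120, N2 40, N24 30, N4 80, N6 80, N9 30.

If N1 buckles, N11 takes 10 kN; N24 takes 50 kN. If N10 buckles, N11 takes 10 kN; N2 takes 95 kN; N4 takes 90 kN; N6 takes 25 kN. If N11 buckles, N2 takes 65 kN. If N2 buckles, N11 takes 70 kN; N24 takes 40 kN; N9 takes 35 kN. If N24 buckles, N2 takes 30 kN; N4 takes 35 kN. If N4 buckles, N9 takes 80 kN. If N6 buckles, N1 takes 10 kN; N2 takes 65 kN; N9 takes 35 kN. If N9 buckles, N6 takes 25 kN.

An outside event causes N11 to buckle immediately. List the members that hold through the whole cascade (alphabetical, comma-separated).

Round 1 — N11 buckles (initial).
  N2: +65 → 65 ≥ 40
Round 2 — N2 buckles.
  N24: +40 → 40 ≥ 30
  N9: +35 → 35 ≥ 30
Round 3 — N24, N9 buckle.
  N4: +35 → 35 < 80
  N6: +25 → 25 < 80
No further bucklings.

N1, N10, N4, N6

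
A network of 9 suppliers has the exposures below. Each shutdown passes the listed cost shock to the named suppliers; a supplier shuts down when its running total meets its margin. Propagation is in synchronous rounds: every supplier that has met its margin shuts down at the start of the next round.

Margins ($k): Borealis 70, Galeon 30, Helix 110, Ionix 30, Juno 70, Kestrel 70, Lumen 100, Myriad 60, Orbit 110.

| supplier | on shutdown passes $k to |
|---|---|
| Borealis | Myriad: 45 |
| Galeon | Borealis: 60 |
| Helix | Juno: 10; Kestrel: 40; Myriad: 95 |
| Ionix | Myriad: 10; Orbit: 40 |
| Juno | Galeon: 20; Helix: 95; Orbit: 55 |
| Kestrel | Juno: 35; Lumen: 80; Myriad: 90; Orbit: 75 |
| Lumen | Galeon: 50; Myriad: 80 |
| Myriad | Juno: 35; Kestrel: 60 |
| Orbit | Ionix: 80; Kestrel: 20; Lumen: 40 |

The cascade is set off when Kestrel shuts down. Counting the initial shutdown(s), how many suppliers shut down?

Round 1 — Kestrel shuts down (initial).
  Juno: +35 → 35 < 70
  Lumen: +80 → 80 < 100
  Myriad: +90 → 90 ≥ 60
  Orbit: +75 → 75 < 110
Round 2 — Myriad shuts down.
  Juno: +35 → 70 ≥ 70
Round 3 — Juno shuts down.
  Galeon: +20 → 20 < 30
  Helix: +95 → 95 < 110
  Orbit: +55 → 130 ≥ 110
Round 4 — Orbit shuts down.
  Ionix: +80 → 80 ≥ 30
  Lumen: +40 → 120 ≥ 100
Round 5 — Ionix, Lumen shut down.
  Galeon: +50 → 70 ≥ 30
Round 6 — Galeon shuts down.
  Borealis: +60 → 60 < 70
No further shutdowns.

7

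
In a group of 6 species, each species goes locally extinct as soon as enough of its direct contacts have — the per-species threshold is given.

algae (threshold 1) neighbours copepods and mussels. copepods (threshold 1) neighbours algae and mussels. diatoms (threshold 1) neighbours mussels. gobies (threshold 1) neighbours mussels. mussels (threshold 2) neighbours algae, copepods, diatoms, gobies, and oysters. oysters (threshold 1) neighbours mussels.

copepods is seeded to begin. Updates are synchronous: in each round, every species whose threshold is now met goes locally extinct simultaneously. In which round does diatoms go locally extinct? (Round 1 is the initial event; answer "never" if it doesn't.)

4

Round 1 — copepods goes locally extinct (initial).
Round 2 — checking thresholds:
  algae: 1 of 2 neighbours ≥ 1, goes locally extinct.
  mussels: 1 of 5 neighbours < 2, not yet.
Round 3 — checking thresholds:
  mussels: 2 of 5 neighbours ≥ 2, goes locally extinct.
Round 4 — checking thresholds:
  diatoms: 1 of 1 neighbours ≥ 1, goes locally extinct.
  gobies: 1 of 1 neighbours ≥ 1, goes locally extinct.
  oysters: 1 of 1 neighbours ≥ 1, goes locally extinct.
Round 5 — no new extinctions; cascade stops.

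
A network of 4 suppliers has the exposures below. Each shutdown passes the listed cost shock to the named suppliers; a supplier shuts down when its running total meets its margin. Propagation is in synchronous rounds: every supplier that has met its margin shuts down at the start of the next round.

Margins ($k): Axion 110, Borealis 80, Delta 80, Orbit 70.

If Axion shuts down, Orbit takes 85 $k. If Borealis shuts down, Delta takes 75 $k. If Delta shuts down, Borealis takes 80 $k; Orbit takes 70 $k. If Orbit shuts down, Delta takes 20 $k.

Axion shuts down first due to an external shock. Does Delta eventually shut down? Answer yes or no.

Round 1 — Axion shuts down (initial).
  Orbit: +85 → 85 ≥ 70
Round 2 — Orbit shuts down.
  Delta: +20 → 20 < 80
No further shutdowns.

no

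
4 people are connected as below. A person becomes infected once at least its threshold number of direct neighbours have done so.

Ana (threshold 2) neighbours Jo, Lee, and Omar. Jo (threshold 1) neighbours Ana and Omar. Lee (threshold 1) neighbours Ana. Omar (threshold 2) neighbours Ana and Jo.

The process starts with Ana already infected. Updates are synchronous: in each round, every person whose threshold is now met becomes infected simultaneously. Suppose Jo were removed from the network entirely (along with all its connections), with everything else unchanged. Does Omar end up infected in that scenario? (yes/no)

With Jo removed:
Round 1 — Ana becomes infected (initial).
Round 2 — checking thresholds:
  Lee: 1 of 1 neighbours ≥ 1, becomes infected.
  Omar: 1 of 1 neighbours < 2, not yet.
Round 3 — no new infections; cascade stops.

no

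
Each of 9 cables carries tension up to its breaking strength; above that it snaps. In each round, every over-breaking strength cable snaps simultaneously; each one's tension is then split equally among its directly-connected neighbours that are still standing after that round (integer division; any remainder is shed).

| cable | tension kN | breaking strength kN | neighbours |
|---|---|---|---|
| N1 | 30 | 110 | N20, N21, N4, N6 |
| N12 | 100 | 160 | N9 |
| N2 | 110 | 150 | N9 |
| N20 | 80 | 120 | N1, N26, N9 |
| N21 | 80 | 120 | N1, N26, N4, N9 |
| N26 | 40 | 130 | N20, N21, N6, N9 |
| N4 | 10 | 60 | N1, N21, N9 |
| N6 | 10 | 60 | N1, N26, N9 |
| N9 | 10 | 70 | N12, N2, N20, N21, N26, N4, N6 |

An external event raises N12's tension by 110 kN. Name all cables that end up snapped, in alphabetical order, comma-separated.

Round 1 — N12 at 210 > 160. N12 snaps.
  N12 sheds 210 kN to N9: 210 each.
    N9: 10+210 = 220 > 70
Round 2 — N9 snaps.
  N9 sheds 220 kN to N2, N20, N21, N26, N4, N6: 36 each (4 lost).
    N2: 110+36 = 146 ≤ 150
    N20: 80+36 = 116 ≤ 120
    N21: 80+36 = 116 ≤ 120
    N26: 40+36 = 76 ≤ 130
    N4: 10+36 = 46 ≤ 60
    N6: 10+36 = 46 ≤ 60
No further breaks.

N12, N9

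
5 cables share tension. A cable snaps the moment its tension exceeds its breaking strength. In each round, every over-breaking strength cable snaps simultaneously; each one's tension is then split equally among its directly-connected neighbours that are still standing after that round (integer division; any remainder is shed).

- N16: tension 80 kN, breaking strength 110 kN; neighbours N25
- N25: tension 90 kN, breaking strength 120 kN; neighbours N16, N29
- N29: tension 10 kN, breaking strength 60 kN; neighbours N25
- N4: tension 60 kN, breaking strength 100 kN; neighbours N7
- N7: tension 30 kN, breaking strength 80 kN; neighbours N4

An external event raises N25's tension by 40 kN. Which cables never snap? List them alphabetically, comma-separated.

N4, N7

Round 1 — N25 at 130 > 120. N25 snaps.
  N25 sheds 130 kN to N16, N29: 65 each.
    N16: 80+65 = 145 > 110
    N29: 10+65 = 75 > 60
Round 2 — N16, N29 snap.
  N16 sheds 145 kN: no online neighbours, lost.
  N29 sheds 75 kN: no online neighbours, lost.
No further breaks.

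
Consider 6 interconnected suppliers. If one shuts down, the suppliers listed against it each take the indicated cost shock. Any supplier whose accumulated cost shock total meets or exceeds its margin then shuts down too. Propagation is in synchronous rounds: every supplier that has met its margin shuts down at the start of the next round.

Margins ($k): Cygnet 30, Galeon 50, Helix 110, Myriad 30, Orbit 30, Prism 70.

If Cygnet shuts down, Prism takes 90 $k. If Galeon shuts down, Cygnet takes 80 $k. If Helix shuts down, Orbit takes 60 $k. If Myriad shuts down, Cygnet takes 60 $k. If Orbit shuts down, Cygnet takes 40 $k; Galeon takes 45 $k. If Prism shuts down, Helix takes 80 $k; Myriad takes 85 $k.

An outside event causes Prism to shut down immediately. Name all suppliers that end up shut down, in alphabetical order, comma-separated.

Round 1 — Prism shuts down (initial).
  Helix: +80 → 80 < 110
  Myriad: +85 → 85 ≥ 30
Round 2 — Myriad shuts down.
  Cygnet: +60 → 60 ≥ 30
Round 3 — Cygnet shuts down.
No further shutdowns.

Cygnet, Myriad, Prism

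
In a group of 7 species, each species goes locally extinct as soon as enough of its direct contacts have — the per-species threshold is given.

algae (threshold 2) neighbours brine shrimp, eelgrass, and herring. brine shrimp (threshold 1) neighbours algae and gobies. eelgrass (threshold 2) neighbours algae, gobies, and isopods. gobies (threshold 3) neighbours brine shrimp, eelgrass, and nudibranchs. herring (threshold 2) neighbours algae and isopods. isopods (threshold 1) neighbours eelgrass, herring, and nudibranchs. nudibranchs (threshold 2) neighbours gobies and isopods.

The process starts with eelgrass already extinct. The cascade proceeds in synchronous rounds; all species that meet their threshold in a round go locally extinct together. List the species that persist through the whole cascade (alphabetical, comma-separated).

Round 1 — eelgrass goes locally extinct (initial).
Round 2 — checking thresholds:
  algae: 1 of 3 neighbours < 2, below threshold.
  gobies: 1 of 3 neighbours < 3, below threshold.
  isopods: 1 of 3 neighbours ≥ 1, goes locally extinct.
Round 3 — no new extinctions; cascade stops.

algae, brine shrimp, gobies, herring, nudibranchs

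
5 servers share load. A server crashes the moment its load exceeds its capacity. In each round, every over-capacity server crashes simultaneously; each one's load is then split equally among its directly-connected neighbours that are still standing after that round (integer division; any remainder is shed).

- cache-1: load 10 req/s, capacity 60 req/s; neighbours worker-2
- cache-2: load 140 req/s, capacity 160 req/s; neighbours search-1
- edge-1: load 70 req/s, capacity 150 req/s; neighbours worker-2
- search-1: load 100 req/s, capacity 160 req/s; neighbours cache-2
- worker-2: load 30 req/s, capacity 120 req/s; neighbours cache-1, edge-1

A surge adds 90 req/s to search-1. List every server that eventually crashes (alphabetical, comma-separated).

cache-2, search-1

Round 1 — search-1 at 190 > 160. search-1 crashes.
  search-1 sheds 190 req/s to cache-2: 190 each.
    cache-2: 140+190 = 330 > 160
Round 2 — cache-2 crashes.
  cache-2 sheds 330 req/s: no online neighbours, lost.
No further crashes.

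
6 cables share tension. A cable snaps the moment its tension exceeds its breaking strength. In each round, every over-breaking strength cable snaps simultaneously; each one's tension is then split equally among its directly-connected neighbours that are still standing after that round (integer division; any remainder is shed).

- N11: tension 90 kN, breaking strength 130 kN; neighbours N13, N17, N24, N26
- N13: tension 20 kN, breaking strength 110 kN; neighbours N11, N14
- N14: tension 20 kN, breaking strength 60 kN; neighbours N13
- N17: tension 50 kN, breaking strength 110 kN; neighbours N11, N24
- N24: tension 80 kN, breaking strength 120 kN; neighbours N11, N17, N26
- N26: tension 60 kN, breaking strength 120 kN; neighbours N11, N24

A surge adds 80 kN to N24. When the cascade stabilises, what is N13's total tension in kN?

Round 1 — N24 at 160 > 120. N24 snaps.
  N24 sheds 160 kN to N11, N17, N26: 53 each (1 lost).
    N11: 90+53 = 143 > 130
    N17: 50+53 = 103 ≤ 110
    N26: 60+53 = 113 ≤ 120
Round 2 — N11 snaps.
  N11 sheds 143 kN to N13, N17, N26: 47 each (2 lost).
    N13: 20+47 = 67 ≤ 110
    N17: 103+47 = 150 > 110
    N26: 113+47 = 160 > 120
Round 3 — N17, N26 snap.
  N17 sheds 150 kN: no online neighbours, lost.
  N26 sheds 160 kN: no online neighbours, lost.
No further breaks.

67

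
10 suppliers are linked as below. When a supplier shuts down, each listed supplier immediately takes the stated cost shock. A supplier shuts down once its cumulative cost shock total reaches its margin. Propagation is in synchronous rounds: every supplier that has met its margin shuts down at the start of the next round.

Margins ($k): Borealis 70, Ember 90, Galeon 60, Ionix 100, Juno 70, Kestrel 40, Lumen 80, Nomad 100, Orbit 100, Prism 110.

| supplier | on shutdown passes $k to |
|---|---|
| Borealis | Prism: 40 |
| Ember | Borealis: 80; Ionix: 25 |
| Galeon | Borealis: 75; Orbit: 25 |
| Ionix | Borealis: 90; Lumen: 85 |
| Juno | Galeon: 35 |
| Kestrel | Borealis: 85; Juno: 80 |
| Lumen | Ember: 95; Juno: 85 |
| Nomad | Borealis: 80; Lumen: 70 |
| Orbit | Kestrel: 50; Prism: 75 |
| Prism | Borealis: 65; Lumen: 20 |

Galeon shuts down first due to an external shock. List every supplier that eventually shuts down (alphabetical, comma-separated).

Borealis, Galeon

Round 1 — Galeon shuts down (initial).
  Borealis: +75 → 75 ≥ 70
  Orbit: +25 → 25 < 100
Round 2 — Borealis shuts down.
  Prism: +40 → 40 < 110
No further shutdowns.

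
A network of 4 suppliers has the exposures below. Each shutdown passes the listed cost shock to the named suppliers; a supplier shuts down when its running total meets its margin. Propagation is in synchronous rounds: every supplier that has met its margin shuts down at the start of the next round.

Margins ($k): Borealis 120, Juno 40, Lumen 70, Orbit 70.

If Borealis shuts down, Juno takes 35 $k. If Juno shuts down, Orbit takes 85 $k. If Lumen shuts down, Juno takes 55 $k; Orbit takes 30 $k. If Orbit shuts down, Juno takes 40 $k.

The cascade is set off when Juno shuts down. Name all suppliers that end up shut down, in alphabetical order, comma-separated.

Juno, Orbit

Round 1 — Juno shuts down (initial).
  Orbit: +85 → 85 ≥ 70
Round 2 — Orbit shuts down.
No further shutdowns.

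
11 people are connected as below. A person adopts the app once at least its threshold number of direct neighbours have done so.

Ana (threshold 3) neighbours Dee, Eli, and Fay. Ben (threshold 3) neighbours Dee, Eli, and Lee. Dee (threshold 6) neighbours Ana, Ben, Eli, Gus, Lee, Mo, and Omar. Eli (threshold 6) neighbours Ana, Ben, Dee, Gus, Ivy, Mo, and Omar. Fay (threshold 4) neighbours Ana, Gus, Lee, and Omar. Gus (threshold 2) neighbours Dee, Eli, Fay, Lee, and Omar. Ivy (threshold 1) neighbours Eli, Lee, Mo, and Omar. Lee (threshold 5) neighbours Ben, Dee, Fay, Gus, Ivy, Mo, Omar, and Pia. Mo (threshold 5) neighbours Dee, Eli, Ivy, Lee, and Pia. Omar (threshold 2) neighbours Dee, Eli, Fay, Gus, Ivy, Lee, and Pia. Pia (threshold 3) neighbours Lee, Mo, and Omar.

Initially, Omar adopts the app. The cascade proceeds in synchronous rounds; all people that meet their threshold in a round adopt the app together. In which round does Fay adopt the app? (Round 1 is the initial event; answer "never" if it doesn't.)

never

Round 1 — Omar adopts the app (initial).
Round 2 — checking thresholds:
  Dee: 1 of 7 neighbours < 6, below threshold.
  Eli: 1 of 7 neighbours < 6, below threshold.
  Fay: 1 of 4 neighbours < 4, below threshold.
  Gus: 1 of 5 neighbours < 2, below threshold.
  Ivy: 1 of 4 neighbours ≥ 1, adopts the app.
  Lee: 1 of 8 neighbours < 5, below threshold.
  Pia: 1 of 3 neighbours < 3, below threshold.
Round 3 — no new adoptions; cascade stops.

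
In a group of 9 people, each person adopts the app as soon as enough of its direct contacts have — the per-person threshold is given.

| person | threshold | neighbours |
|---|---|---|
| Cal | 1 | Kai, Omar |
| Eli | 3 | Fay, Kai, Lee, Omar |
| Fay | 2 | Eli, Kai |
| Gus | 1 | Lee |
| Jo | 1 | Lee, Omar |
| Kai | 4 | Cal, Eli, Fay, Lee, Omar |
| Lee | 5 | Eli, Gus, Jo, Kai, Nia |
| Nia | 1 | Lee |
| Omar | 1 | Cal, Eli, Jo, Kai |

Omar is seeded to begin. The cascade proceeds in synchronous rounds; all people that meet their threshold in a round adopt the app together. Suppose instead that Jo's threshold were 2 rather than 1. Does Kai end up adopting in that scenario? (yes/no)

no

With Jo's threshold at 2:
Round 1 — Omar adopts the app (initial).
Round 2 — checking thresholds:
  Cal: 1 of 2 neighbours ≥ 1, adopts the app.
  Eli: 1 of 4 neighbours < 3, not yet.
  Jo: 1 of 2 neighbours < 2, not yet.
  Kai: 1 of 5 neighbours < 4, not yet.
Round 3 — no new adoptions; cascade stops.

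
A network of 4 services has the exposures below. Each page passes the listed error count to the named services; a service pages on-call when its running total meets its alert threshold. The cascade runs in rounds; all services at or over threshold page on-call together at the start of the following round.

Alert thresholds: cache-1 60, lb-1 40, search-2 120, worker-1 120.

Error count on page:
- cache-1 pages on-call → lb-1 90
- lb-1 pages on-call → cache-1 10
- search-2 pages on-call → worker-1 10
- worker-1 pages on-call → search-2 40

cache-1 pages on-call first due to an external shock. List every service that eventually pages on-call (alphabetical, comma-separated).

cache-1, lb-1

Round 1 — cache-1 pages on-call (initial).
  lb-1: +90 → 90 ≥ 40
Round 2 — lb-1 pages on-call.
No further pages.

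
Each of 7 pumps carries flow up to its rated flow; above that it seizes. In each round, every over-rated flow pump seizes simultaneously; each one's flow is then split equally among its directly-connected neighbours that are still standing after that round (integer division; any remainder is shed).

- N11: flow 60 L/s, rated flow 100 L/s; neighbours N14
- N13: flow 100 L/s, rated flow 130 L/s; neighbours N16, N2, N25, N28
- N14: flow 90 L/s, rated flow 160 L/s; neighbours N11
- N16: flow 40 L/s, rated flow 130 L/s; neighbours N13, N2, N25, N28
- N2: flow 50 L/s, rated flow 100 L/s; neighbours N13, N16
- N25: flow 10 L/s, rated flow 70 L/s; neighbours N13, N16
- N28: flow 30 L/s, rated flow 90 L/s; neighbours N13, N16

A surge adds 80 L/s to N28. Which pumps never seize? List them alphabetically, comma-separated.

Round 1 — N28 at 110 > 90. N28 seizes.
  N28 sheds 110 L/s to N13, N16: 55 each.
    N13: 100+55 = 155 > 130
    N16: 40+55 = 95 ≤ 130
Round 2 — N13 seizes.
  N13 sheds 155 L/s to N16, N2, N25: 51 each (2 lost).
    N16: 95+51 = 146 > 130
    N2: 50+51 = 101 > 100
    N25: 10+51 = 61 ≤ 70
Round 3 — N16, N2 seize.
  N16 sheds 146 L/s to N25: 146 each.
    N25: 61+146 = 207 > 70
  N2 sheds 101 L/s: no online neighbours, lost.
Round 4 — N25 seizes.
  N25 sheds 207 L/s: no online neighbours, lost.
No further seizures.

N11, N14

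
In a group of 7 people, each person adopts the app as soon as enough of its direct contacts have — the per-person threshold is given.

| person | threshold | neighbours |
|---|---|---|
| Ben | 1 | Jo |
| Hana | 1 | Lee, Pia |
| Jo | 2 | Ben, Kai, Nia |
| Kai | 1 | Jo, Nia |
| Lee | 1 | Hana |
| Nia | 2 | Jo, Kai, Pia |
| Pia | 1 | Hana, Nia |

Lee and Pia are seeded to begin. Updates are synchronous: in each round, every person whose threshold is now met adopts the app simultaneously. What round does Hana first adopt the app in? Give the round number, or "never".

Round 1 — Lee, Pia adopt the app (initial).
Round 2 — checking thresholds:
  Hana: 2 of 2 neighbours ≥ 1, adopts the app.
  Nia: 1 of 3 neighbours < 2, below threshold.
Round 3 — no new adoptions; cascade stops.

2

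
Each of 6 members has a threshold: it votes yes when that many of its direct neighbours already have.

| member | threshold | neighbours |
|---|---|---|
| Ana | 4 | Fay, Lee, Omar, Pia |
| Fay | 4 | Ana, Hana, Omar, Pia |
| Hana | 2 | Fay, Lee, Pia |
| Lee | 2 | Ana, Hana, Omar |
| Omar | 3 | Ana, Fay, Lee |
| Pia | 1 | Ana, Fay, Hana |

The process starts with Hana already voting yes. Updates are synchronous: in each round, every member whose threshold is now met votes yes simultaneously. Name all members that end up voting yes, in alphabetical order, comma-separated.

Round 1 — Hana votes yes (initial).
Round 2 — checking thresholds:
  Fay: 1 of 4 neighbours < 4, not yet.
  Lee: 1 of 3 neighbours < 2, not yet.
  Pia: 1 of 3 neighbours ≥ 1, votes yes.
Round 3 — no new yes votes; cascade stops.

Hana, Pia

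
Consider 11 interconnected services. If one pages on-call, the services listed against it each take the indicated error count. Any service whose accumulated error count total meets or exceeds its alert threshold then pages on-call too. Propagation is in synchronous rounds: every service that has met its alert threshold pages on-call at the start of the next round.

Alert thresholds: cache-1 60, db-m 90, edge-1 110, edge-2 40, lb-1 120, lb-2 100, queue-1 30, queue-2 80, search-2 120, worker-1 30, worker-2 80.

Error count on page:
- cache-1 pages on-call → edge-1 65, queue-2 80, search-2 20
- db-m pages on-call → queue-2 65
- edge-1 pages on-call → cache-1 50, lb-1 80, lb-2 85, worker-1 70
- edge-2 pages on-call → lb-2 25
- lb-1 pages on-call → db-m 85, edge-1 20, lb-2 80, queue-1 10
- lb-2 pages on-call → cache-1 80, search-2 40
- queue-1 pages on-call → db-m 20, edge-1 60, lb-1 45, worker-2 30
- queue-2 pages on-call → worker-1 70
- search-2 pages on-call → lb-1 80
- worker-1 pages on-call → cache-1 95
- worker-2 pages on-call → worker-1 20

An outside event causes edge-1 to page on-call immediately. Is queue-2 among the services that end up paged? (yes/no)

Round 1 — edge-1 pages on-call (initial).
  cache-1: +50 → 50 < 60
  lb-1: +80 → 80 < 120
  lb-2: +85 → 85 < 100
  worker-1: +70 → 70 ≥ 30
Round 2 — worker-1 pages on-call.
  cache-1: +95 → 145 ≥ 60
Round 3 — cache-1 pages on-call.
  queue-2: +80 → 80 ≥ 80
  search-2: +20 → 20 < 120
Round 4 — queue-2 pages on-call.
No further pages.

yes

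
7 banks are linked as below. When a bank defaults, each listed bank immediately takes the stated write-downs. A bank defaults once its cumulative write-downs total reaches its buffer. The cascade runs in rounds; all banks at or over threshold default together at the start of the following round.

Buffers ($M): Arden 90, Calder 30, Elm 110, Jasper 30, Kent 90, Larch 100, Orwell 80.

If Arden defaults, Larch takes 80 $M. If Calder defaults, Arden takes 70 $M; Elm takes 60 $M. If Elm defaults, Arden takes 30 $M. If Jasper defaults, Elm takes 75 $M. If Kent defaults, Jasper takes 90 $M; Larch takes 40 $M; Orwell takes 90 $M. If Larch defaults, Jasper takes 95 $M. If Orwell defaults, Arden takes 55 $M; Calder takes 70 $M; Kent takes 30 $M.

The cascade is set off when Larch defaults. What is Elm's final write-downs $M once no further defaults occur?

75

Round 1 — Larch defaults (initial).
  Jasper: +95 → 95 ≥ 30
Round 2 — Jasper defaults.
  Elm: +75 → 75 < 110
No further defaults.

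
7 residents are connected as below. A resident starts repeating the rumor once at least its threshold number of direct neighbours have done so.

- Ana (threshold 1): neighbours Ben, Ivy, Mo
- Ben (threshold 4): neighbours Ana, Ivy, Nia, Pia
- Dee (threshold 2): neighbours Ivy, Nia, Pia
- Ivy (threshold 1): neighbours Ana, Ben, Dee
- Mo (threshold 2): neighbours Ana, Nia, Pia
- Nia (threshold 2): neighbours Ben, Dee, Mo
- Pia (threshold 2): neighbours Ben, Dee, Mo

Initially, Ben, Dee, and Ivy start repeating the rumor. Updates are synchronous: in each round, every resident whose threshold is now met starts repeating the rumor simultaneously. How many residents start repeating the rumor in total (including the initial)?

Round 1 — Ben, Dee, Ivy start repeating the rumor (initial).
Round 2 — checking thresholds:
  Ana: 2 of 3 neighbours ≥ 1, starts repeating the rumor.
  Nia: 2 of 3 neighbours ≥ 2, starts repeating the rumor.
  Pia: 2 of 3 neighbours ≥ 2, starts repeating the rumor.
Round 3 — checking thresholds:
  Mo: 3 of 3 neighbours ≥ 2, starts repeating the rumor.
Round 4 — no new spreads; cascade stops.

7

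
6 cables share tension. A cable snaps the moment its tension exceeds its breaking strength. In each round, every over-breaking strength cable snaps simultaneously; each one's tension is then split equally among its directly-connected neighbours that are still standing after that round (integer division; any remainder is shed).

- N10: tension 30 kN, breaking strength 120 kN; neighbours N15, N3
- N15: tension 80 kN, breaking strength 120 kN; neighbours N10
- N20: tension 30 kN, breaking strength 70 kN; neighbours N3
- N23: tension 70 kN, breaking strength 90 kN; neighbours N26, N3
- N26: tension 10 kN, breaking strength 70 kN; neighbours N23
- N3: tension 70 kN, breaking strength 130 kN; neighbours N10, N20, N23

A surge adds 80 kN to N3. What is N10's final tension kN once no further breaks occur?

80

Round 1 — N3 at 150 > 130. N3 snaps.
  N3 sheds 150 kN to N10, N20, N23: 50 each.
    N10: 30+50 = 80 ≤ 120
    N20: 30+50 = 80 > 70
    N23: 70+50 = 120 > 90
Round 2 — N20, N23 snap.
  N20 sheds 80 kN: no online neighbours, lost.
  N23 sheds 120 kN to N26: 120 each.
    N26: 10+120 = 130 > 70
Round 3 — N26 snaps.
  N26 sheds 130 kN: no online neighbours, lost.
No further breaks.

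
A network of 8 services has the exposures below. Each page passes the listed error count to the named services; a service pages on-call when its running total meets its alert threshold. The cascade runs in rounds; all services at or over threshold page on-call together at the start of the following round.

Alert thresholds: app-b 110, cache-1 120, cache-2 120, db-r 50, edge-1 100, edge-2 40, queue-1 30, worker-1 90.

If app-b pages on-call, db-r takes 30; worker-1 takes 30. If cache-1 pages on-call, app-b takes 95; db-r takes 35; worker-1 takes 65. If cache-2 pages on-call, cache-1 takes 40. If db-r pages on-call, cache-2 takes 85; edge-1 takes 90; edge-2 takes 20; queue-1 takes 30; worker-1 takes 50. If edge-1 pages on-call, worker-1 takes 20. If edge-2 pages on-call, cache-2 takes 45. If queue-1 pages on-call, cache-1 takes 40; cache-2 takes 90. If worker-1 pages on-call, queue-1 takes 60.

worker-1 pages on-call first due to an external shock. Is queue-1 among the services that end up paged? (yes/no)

yes

Round 1 — worker-1 pages on-call (initial).
  queue-1: +60 → 60 ≥ 30
Round 2 — queue-1 pages on-call.
  cache-1: +40 → 40 < 120
  cache-2: +90 → 90 < 120
No further pages.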